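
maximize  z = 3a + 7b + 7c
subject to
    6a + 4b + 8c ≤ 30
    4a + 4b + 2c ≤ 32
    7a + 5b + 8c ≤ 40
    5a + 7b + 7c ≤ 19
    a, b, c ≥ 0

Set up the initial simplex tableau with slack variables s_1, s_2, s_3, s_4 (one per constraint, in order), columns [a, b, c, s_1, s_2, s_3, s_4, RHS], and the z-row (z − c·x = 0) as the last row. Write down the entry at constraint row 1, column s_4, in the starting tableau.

Slack s_4 belongs to constraint 4; its column is the unit vector e_4, so the entry in row 1 is 0.

0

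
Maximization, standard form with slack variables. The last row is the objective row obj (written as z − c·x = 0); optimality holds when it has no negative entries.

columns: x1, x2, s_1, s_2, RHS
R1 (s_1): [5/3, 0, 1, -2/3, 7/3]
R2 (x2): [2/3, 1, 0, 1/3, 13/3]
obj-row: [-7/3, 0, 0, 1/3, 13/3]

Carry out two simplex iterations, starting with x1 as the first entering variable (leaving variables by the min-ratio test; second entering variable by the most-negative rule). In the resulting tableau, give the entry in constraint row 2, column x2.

5/3

Ratio test on column x1 — row 1: (7/3)/(5/3) = 7/5; row 2: (13/3)/(2/3) = 13/2. Minimum is 7/5 at row 1 (s_1 leaves); pivot element 5/3.
Divide row 1 by 5/3; eliminate column x1 from the other rows.
Second iteration: most negative obj-row entry is -3/5 in column s_2, so s_2 enters.
Ratio test on column s_2 — row 1: entry -2/5 ≤ 0; row 2: (17/5)/(3/5) = 17/3. Minimum is 17/3 at row 2 (x2 leaves); pivot element 3/5.
Divide row 2 by 3/5; eliminate column s_2 from the other rows.
After both pivots, the entry at constraint row 2, column x2 is 5/3.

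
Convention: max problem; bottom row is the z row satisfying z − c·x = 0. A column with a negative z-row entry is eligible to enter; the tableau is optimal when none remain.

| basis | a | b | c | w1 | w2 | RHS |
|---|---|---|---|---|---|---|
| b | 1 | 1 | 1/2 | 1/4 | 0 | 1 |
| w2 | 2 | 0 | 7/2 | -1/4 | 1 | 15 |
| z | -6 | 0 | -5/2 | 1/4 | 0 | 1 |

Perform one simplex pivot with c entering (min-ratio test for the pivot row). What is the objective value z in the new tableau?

6

Ratio test on column c — row 1: 1/(1/2) = 2; row 2: 15/(7/2) = 30/7. Minimum is 2 at row 1 (b leaves); pivot element 1/2.
Pivot on row 1; the z-row RHS becomes 1 − (-5/2)·2 = 6.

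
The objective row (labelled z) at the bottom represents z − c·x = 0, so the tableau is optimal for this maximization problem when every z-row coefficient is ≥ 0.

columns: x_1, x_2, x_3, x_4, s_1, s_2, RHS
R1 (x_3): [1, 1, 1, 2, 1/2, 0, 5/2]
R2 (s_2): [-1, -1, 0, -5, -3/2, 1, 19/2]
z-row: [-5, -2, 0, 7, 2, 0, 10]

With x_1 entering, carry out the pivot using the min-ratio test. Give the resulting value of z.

Ratio test on column x_1 — row 1: (5/2)/1 = 5/2; row 2: entry -1 ≤ 0. Minimum is 5/2 at row 1 (x_3 leaves); pivot element 1.
Pivot on row 1; the z-row RHS becomes 10 − (-5)·(5/2) = 45/2.

45/2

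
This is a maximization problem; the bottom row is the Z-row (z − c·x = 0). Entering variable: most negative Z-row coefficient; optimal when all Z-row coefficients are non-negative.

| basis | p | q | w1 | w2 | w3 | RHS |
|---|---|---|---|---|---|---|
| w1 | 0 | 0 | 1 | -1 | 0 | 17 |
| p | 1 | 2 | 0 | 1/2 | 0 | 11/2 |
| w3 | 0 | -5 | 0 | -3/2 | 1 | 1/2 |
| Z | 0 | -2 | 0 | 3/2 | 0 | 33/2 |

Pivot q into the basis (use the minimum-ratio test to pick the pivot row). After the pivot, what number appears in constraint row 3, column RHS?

Ratio test on column q — row 1: entry 0 ≤ 0; row 2: (11/2)/2 = 11/4; row 3: entry -5 ≤ 0. Minimum is 11/4 at row 2 (p leaves); pivot element 2.
Divide row 2 by 2; eliminate column q from the other rows.
Row 3 update in column RHS: 1/2 − (-5)·(11/4) = 57/4.

57/4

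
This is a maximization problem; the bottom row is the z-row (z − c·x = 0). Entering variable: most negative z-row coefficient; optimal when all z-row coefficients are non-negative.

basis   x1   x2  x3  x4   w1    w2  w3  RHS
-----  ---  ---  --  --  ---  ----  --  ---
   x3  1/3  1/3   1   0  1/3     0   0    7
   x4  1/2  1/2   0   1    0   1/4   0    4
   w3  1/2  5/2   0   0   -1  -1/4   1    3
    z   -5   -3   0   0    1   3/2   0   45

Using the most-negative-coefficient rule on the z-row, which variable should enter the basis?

Negative z-row entries: x1: -5, x2: -3.
The most negative is -5 in column x1, so x1 enters.

x1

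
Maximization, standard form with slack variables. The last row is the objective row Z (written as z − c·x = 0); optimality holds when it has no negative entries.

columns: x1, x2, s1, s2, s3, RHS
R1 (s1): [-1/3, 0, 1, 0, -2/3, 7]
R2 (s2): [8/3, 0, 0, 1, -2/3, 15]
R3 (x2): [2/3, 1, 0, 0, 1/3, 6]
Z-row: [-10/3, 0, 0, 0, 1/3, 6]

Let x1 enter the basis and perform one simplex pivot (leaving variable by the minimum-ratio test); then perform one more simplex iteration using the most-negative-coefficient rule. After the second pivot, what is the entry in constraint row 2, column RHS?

27/4

Ratio test on column x1 — row 1: entry -1/3 ≤ 0; row 2: 15/(8/3) = 45/8; row 3: 6/(2/3) = 9. Minimum is 45/8 at row 2 (s2 leaves); pivot element 8/3.
Divide row 2 by 8/3; eliminate column x1 from the other rows.
Second iteration: most negative Z-row entry is -1/2 in column s3, so s3 enters.
Ratio test on column s3 — row 1: entry -3/4 ≤ 0; row 2: entry -1/4 ≤ 0; row 3: (9/4)/(1/2) = 9/2. Minimum is 9/2 at row 3 (x2 leaves); pivot element 1/2.
Divide row 3 by 1/2; eliminate column s3 from the other rows.
After both pivots, the entry at constraint row 2, column RHS is 27/4.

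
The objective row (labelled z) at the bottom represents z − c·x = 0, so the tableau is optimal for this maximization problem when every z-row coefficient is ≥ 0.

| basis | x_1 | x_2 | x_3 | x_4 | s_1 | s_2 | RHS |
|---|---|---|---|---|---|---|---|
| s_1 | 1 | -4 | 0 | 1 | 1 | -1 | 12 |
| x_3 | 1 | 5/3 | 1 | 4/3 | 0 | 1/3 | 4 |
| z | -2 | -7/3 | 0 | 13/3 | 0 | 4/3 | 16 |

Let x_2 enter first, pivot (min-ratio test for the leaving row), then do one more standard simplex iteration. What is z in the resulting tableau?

24

Ratio test on column x_2 — row 1: entry -4 ≤ 0; row 2: 4/(5/3) = 12/5. Minimum is 12/5 at row 2 (x_3 leaves); pivot element 5/3.
Pivot on row 2; the z-row RHS becomes 16 − (-7/3)·(12/5) = 108/5.
Next entering variable (most negative z-row entry -3/5): x_1.
Ratio test on column x_1 — row 1: (108/5)/(17/5) = 108/17; row 2: (12/5)/(3/5) = 4. Minimum is 4 at row 2 (x_2 leaves); pivot element 3/5.
After the second pivot the z-row RHS is 108/5 − (-3/5)·4 = 24.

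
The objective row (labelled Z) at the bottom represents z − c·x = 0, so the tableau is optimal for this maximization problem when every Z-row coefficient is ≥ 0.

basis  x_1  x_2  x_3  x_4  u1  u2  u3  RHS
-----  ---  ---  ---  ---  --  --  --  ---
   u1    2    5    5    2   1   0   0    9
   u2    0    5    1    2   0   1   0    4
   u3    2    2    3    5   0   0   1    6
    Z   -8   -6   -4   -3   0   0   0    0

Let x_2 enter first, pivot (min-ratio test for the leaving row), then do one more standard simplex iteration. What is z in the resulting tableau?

112/5

Ratio test on column x_2 — row 1: 9/5 = 9/5; row 2: 4/5 = 4/5; row 3: 6/2 = 3. Minimum is 4/5 at row 2 (u2 leaves); pivot element 5.
Pivot on row 2; the Z-row RHS becomes 0 − (-6)·(4/5) = 24/5.
Next entering variable (most negative Z-row entry -8): x_1.
Ratio test on column x_1 — row 1: 5/2 = 5/2; row 2: entry 0 ≤ 0; row 3: (22/5)/2 = 11/5. Minimum is 11/5 at row 3 (u3 leaves); pivot element 2.
After the second pivot the Z-row RHS is 24/5 − (-8)·(11/5) = 112/5.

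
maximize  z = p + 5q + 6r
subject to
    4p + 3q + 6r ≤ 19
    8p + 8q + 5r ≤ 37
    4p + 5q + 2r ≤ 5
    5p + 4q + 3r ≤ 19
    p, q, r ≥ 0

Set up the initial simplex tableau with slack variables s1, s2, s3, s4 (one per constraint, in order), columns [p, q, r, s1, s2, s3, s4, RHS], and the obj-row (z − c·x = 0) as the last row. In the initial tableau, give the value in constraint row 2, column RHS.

The RHS of constraint 2 is b_2 = 37.

37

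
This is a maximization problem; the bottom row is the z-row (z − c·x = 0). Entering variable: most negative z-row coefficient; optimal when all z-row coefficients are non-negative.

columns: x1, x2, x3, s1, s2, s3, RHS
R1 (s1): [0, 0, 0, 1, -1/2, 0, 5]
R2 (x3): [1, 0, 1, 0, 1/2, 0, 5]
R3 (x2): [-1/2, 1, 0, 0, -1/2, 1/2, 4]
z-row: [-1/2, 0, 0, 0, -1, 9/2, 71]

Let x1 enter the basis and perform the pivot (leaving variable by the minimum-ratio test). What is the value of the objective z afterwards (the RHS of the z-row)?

147/2

Ratio test on column x1 — row 1: entry 0 ≤ 0; row 2: 5/1 = 5; row 3: entry -1/2 ≤ 0. Minimum is 5 at row 2 (x3 leaves); pivot element 1.
Pivot on row 2; the z-row RHS becomes 71 − (-1/2)·5 = 147/2.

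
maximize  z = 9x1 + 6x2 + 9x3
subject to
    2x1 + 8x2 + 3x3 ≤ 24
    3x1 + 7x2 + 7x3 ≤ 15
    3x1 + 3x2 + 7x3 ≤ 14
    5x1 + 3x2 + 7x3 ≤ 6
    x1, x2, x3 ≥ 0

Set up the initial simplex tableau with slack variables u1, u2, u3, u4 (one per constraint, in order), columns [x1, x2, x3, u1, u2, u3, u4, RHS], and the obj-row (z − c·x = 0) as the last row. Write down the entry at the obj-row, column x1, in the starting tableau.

The obj-row carries the negated objective coefficients: the x1 entry is -9.

-9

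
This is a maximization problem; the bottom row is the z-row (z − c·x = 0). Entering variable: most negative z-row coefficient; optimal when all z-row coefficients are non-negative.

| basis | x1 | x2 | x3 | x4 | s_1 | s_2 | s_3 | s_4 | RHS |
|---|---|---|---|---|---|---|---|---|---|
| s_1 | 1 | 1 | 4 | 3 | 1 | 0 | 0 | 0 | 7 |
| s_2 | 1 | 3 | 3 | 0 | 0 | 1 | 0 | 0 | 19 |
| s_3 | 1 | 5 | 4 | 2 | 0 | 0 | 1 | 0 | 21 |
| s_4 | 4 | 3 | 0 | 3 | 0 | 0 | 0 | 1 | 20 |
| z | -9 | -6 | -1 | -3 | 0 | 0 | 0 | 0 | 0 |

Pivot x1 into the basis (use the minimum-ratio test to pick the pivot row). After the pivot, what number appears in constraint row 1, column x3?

4

Ratio test on column x1 — row 1: 7/1 = 7; row 2: 19/1 = 19; row 3: 21/1 = 21; row 4: 20/4 = 5. Minimum is 5 at row 4 (s_4 leaves); pivot element 4.
Divide row 4 by 4; eliminate column x1 from the other rows.
Row 1 update in column x3: 4 − 1·0 = 4.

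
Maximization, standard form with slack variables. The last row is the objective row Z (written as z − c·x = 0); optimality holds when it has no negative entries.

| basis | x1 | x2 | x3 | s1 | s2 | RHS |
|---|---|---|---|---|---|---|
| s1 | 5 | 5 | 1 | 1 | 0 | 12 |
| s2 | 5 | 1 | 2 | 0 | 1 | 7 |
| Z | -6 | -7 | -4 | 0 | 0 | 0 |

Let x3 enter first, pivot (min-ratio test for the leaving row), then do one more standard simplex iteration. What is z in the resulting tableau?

Ratio test on column x3 — row 1: 12/1 = 12; row 2: 7/2 = 7/2. Minimum is 7/2 at row 2 (s2 leaves); pivot element 2.
Pivot on row 2; the Z-row RHS becomes 0 − (-4)·(7/2) = 14.
Next entering variable (most negative Z-row entry -5): x2.
Ratio test on column x2 — row 1: (17/2)/(9/2) = 17/9; row 2: (7/2)/(1/2) = 7. Minimum is 17/9 at row 1 (s1 leaves); pivot element 9/2.
After the second pivot the Z-row RHS is 14 − (-5)·(17/9) = 211/9.

211/9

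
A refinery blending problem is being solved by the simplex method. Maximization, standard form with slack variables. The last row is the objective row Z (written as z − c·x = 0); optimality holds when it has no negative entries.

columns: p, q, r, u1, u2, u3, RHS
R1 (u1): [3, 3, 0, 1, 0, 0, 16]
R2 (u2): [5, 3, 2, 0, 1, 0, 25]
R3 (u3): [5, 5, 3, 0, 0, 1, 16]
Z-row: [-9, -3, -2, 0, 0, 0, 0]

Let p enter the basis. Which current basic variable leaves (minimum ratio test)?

Column p entries and ratios — u1: 16/3 = 16/3; u2: 25/5 = 5; u3: 16/5 = 16/5.
Smallest ratio is 16/5 in the row of u3, so u3 leaves.

u3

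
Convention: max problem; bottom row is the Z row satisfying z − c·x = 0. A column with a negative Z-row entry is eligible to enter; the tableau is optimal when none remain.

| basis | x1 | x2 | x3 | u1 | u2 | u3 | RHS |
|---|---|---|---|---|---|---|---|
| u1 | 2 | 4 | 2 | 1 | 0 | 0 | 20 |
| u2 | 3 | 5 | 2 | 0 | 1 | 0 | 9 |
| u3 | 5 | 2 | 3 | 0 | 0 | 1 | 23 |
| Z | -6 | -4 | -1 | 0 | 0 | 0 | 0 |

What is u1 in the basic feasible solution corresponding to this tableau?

u1 is basic (row 1); its value is the RHS of that row, 20.

20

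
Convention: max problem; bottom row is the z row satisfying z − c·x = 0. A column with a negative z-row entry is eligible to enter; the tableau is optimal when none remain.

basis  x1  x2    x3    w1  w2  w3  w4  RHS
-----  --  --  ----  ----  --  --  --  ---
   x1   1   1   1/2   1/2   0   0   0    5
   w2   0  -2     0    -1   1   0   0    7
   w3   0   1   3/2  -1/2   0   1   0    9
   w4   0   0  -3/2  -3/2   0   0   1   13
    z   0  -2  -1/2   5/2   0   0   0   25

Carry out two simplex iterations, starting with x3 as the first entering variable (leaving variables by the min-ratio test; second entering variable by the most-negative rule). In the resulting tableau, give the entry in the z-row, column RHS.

33

Ratio test on column x3 — row 1: 5/(1/2) = 10; row 2: entry 0 ≤ 0; row 3: 9/(3/2) = 6; row 4: entry -3/2 ≤ 0. Minimum is 6 at row 3 (w3 leaves); pivot element 3/2.
Divide row 3 by 3/2; eliminate column x3 from the other rows.
Second iteration: most negative z-row entry is -5/3 in column x2, so x2 enters.
Ratio test on column x2 — row 1: 2/(2/3) = 3; row 2: entry -2 ≤ 0; row 3: 6/(2/3) = 9; row 4: 22/1 = 22. Minimum is 3 at row 1 (x1 leaves); pivot element 2/3.
Divide row 1 by 2/3; eliminate column x2 from the other rows.
After both pivots, the entry at the z-row, column RHS is 33.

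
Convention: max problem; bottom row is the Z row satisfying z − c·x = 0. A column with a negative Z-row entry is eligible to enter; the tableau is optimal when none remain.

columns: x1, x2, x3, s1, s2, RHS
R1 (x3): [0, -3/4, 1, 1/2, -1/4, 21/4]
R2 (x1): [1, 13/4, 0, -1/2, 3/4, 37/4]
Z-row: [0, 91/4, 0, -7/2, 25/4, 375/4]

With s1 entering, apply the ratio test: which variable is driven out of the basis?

Column s1 entries and ratios — x3: (21/4)/(1/2) = 21/2; x1: -1/2 ≤ 0, skip.
Smallest ratio is 21/2 in the row of x3, so x3 leaves.

x3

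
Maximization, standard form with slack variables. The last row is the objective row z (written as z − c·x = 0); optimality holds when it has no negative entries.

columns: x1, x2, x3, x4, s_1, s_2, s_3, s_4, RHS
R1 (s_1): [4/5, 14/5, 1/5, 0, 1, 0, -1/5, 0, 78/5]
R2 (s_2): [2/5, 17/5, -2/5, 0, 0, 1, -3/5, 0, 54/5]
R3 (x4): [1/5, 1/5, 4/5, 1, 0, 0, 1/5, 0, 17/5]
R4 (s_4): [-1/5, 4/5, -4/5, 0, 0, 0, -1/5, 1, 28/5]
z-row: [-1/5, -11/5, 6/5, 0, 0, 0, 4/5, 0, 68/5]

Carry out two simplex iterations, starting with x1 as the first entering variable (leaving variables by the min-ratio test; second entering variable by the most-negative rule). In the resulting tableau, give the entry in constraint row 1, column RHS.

Ratio test on column x1 — row 1: (78/5)/(4/5) = 39/2; row 2: (54/5)/(2/5) = 27; row 3: (17/5)/(1/5) = 17; row 4: entry -1/5 ≤ 0. Minimum is 17 at row 3 (x4 leaves); pivot element 1/5.
Divide row 3 by 1/5; eliminate column x1 from the other rows.
Second iteration: most negative z-row entry is -2 in column x2, so x2 enters.
Ratio test on column x2 — row 1: 2/2 = 1; row 2: 4/3 = 4/3; row 3: 17/1 = 17; row 4: 9/1 = 9. Minimum is 1 at row 1 (s_1 leaves); pivot element 2.
Divide row 1 by 2; eliminate column x2 from the other rows.
After both pivots, the entry at constraint row 1, column RHS is 1.

1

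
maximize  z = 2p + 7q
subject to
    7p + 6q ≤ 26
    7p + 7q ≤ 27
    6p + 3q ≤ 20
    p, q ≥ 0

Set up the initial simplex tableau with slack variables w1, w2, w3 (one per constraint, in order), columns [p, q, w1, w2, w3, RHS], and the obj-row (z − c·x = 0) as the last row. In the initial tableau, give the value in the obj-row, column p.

The obj-row carries the negated objective coefficients: the p entry is -2.

-2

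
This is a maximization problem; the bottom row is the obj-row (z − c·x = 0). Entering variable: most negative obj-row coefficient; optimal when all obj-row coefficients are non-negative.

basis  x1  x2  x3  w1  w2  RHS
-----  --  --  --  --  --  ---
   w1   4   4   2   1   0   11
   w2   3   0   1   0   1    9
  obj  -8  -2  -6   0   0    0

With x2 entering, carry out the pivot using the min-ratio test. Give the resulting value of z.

11/2

Ratio test on column x2 — row 1: 11/4 = 11/4; row 2: entry 0 ≤ 0. Minimum is 11/4 at row 1 (w1 leaves); pivot element 4.
Pivot on row 1; the obj-row RHS becomes 0 − (-2)·(11/4) = 11/2.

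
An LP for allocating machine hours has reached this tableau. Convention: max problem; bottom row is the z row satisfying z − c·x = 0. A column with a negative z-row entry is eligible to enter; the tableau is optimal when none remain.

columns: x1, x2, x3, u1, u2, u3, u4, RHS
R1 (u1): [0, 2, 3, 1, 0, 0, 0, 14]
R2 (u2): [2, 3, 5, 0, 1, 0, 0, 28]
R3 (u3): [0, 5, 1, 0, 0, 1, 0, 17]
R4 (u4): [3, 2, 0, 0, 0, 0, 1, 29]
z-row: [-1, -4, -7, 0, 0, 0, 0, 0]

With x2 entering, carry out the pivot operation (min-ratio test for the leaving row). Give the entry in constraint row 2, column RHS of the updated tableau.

89/5

Ratio test on column x2 — row 1: 14/2 = 7; row 2: 28/3 = 28/3; row 3: 17/5 = 17/5; row 4: 29/2 = 29/2. Minimum is 17/5 at row 3 (u3 leaves); pivot element 5.
Divide row 3 by 5; eliminate column x2 from the other rows.
Row 2 update in column RHS: 28 − 3·(17/5) = 89/5.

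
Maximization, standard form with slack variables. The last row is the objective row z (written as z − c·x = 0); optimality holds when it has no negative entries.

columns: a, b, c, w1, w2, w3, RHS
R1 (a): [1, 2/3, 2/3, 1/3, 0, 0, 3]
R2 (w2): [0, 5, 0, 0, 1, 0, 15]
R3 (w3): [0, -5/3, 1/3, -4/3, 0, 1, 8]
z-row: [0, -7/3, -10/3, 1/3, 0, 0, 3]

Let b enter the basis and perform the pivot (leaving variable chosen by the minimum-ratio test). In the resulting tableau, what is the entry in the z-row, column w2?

7/15

Ratio test on column b — row 1: 3/(2/3) = 9/2; row 2: 15/5 = 3; row 3: entry -5/3 ≤ 0. Minimum is 3 at row 2 (w2 leaves); pivot element 5.
Divide row 2 by 5; eliminate column b from the other rows.
z-row update in column w2: 0 − (-7/3)·(1/5) = 7/15.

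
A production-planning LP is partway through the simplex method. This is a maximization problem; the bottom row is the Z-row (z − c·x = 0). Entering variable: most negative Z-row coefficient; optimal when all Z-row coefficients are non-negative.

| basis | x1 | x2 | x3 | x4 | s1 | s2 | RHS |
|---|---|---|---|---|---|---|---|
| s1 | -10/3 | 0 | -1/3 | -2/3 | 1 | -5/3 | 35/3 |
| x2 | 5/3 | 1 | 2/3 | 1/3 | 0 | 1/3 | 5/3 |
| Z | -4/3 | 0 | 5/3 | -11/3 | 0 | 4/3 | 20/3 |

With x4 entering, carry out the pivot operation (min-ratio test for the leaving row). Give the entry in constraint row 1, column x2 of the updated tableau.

Ratio test on column x4 — row 1: entry -2/3 ≤ 0; row 2: (5/3)/(1/3) = 5. Minimum is 5 at row 2 (x2 leaves); pivot element 1/3.
Divide row 2 by 1/3; eliminate column x4 from the other rows.
Row 1 update in column x2: 0 − (-2/3)·3 = 2.

2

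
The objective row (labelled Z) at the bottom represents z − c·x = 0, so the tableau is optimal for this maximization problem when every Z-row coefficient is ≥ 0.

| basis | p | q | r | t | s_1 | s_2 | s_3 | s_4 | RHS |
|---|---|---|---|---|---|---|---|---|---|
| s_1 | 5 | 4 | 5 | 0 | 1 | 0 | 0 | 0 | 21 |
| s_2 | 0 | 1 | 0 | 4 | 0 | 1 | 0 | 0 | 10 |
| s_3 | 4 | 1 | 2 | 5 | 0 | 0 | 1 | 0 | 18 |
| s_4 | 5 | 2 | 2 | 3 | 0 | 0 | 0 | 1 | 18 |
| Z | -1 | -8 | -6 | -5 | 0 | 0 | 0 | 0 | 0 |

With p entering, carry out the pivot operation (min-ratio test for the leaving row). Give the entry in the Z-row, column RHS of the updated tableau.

18/5

Ratio test on column p — row 1: 21/5 = 21/5; row 2: entry 0 ≤ 0; row 3: 18/4 = 9/2; row 4: 18/5 = 18/5. Minimum is 18/5 at row 4 (s_4 leaves); pivot element 5.
Divide row 4 by 5; eliminate column p from the other rows.
Z-row update in column RHS: 0 − (-1)·(18/5) = 18/5.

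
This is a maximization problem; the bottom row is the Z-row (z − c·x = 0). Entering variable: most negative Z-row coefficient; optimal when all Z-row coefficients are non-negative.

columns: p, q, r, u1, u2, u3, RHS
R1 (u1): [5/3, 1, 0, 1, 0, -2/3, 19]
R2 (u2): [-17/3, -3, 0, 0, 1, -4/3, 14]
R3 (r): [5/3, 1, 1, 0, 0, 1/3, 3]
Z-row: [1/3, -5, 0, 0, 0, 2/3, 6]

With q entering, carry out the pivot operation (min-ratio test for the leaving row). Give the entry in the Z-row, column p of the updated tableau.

26/3

Ratio test on column q — row 1: 19/1 = 19; row 2: entry -3 ≤ 0; row 3: 3/1 = 3. Minimum is 3 at row 3 (r leaves); pivot element 1.
Divide row 3 by 1; eliminate column q from the other rows.
Z-row update in column p: 1/3 − (-5)·(5/3) = 26/3.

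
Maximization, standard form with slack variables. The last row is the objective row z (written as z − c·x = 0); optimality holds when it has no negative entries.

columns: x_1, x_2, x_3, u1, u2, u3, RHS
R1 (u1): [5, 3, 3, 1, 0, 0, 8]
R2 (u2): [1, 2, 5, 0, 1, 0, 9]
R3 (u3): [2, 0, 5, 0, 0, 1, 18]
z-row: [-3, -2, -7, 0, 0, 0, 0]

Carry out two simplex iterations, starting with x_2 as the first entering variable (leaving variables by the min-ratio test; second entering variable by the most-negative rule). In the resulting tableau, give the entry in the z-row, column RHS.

Ratio test on column x_2 — row 1: 8/3 = 8/3; row 2: 9/2 = 9/2; row 3: entry 0 ≤ 0. Minimum is 8/3 at row 1 (u1 leaves); pivot element 3.
Divide row 1 by 3; eliminate column x_2 from the other rows.
Second iteration: most negative z-row entry is -5 in column x_3, so x_3 enters.
Ratio test on column x_3 — row 1: (8/3)/1 = 8/3; row 2: (11/3)/3 = 11/9; row 3: 18/5 = 18/5. Minimum is 11/9 at row 2 (u2 leaves); pivot element 3.
Divide row 2 by 3; eliminate column x_3 from the other rows.
After both pivots, the entry at the z-row, column RHS is 103/9.

103/9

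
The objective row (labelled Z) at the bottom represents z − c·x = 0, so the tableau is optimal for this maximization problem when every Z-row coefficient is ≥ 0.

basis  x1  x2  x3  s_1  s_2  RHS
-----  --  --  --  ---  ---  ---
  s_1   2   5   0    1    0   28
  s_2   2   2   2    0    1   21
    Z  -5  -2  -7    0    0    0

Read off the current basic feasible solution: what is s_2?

s_2 is basic (row 2); its value is the RHS of that row, 21.

21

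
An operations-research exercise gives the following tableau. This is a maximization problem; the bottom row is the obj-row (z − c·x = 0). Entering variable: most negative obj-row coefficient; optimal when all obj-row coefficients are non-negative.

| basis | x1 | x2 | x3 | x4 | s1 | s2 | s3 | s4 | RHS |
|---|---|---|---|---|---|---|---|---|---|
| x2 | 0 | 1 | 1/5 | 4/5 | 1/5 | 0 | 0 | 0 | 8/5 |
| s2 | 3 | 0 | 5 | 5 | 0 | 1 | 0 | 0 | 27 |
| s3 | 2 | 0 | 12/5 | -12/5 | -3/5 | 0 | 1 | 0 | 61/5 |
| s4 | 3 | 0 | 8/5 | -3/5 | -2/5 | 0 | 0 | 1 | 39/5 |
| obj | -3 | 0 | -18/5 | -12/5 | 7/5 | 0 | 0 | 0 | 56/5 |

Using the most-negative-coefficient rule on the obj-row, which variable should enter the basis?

x3

Negative obj-row entries: x1: -3, x3: -18/5, x4: -12/5.
The most negative is -18/5 in column x3, so x3 enters.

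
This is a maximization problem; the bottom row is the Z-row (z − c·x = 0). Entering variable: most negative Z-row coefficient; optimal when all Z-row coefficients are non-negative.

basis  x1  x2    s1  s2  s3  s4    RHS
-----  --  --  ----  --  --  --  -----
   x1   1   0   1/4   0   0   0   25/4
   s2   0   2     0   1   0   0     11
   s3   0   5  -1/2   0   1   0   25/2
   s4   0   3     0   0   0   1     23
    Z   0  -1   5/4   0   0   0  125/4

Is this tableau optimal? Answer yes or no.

no

The Z-row has a negative entry -1 in column x2, so it is not optimal.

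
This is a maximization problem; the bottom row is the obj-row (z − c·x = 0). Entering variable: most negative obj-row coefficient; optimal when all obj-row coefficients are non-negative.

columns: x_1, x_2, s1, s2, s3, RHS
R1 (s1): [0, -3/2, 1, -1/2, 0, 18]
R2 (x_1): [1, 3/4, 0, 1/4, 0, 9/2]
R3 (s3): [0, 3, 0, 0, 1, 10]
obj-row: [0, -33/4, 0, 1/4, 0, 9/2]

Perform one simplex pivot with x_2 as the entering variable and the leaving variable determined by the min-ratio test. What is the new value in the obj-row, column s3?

Ratio test on column x_2 — row 1: entry -3/2 ≤ 0; row 2: (9/2)/(3/4) = 6; row 3: 10/3 = 10/3. Minimum is 10/3 at row 3 (s3 leaves); pivot element 3.
Divide row 3 by 3; eliminate column x_2 from the other rows.
obj-row update in column s3: 0 − (-33/4)·(1/3) = 11/4.

11/4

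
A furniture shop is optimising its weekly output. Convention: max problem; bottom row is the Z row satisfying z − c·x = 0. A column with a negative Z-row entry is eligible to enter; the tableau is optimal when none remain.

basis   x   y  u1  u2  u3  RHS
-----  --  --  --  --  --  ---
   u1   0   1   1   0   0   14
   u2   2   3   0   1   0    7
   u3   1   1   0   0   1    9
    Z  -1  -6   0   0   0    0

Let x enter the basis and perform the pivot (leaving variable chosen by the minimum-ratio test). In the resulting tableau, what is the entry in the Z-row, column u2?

1/2

Ratio test on column x — row 1: entry 0 ≤ 0; row 2: 7/2 = 7/2; row 3: 9/1 = 9. Minimum is 7/2 at row 2 (u2 leaves); pivot element 2.
Divide row 2 by 2; eliminate column x from the other rows.
Z-row update in column u2: 0 − (-1)·(1/2) = 1/2.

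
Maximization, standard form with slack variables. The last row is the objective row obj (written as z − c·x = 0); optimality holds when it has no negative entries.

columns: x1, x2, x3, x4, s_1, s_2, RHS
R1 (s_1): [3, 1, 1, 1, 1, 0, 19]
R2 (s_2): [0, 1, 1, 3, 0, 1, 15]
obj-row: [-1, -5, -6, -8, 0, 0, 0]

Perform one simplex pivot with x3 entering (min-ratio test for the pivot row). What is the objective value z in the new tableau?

90

Ratio test on column x3 — row 1: 19/1 = 19; row 2: 15/1 = 15. Minimum is 15 at row 2 (s_2 leaves); pivot element 1.
Pivot on row 2; the obj-row RHS becomes 0 − (-6)·15 = 90.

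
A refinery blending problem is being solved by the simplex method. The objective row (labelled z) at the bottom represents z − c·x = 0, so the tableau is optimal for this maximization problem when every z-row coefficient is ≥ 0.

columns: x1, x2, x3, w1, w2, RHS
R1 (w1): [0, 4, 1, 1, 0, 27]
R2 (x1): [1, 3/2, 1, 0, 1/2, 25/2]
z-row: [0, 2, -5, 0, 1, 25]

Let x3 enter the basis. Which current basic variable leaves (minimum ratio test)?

Column x3 entries and ratios — w1: 27/1 = 27; x1: (25/2)/1 = 25/2.
Smallest ratio is 25/2 in the row of x1, so x1 leaves.

x1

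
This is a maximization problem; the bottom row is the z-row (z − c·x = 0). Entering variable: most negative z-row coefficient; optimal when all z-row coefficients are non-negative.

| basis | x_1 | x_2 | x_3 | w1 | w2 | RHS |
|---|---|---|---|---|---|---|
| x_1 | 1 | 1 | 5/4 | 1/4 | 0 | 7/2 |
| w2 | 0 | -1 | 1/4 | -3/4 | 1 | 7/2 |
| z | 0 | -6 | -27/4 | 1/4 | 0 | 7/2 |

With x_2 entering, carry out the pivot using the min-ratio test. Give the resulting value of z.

Ratio test on column x_2 — row 1: (7/2)/1 = 7/2; row 2: entry -1 ≤ 0. Minimum is 7/2 at row 1 (x_1 leaves); pivot element 1.
Pivot on row 1; the z-row RHS becomes 7/2 − (-6)·(7/2) = 49/2.

49/2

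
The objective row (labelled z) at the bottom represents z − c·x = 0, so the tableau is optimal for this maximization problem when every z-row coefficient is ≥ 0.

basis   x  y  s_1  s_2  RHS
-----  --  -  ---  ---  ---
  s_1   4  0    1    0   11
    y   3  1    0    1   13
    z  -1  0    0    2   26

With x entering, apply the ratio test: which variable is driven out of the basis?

s_1

Column x entries and ratios — s_1: 11/4 = 11/4; y: 13/3 = 13/3.
Smallest ratio is 11/4 in the row of s_1, so s_1 leaves.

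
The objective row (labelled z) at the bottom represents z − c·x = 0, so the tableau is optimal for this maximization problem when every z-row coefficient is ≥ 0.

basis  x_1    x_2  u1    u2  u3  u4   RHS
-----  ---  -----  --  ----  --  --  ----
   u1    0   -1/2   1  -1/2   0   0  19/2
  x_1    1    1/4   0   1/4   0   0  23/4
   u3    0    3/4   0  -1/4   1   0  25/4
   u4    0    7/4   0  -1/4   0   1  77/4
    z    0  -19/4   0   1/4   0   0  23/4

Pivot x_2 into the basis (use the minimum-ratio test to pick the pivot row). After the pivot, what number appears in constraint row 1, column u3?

Ratio test on column x_2 — row 1: entry -1/2 ≤ 0; row 2: (23/4)/(1/4) = 23; row 3: (25/4)/(3/4) = 25/3; row 4: (77/4)/(7/4) = 11. Minimum is 25/3 at row 3 (u3 leaves); pivot element 3/4.
Divide row 3 by 3/4; eliminate column x_2 from the other rows.
Row 1 update in column u3: 0 − (-1/2)·(4/3) = 2/3.

2/3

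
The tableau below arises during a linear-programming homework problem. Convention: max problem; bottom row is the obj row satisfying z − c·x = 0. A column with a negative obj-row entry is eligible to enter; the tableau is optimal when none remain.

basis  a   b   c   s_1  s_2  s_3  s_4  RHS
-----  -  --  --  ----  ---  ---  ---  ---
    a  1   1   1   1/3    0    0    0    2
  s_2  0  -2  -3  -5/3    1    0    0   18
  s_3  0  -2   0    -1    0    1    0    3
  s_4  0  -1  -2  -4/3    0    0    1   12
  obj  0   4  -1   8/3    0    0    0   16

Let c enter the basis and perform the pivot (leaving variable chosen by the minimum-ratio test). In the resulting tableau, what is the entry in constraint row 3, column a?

Ratio test on column c — row 1: 2/1 = 2; row 2: entry -3 ≤ 0; row 3: entry 0 ≤ 0; row 4: entry -2 ≤ 0. Minimum is 2 at row 1 (a leaves); pivot element 1.
Divide row 1 by 1; eliminate column c from the other rows.
Row 3 update in column a: 0 − 0·1 = 0.

0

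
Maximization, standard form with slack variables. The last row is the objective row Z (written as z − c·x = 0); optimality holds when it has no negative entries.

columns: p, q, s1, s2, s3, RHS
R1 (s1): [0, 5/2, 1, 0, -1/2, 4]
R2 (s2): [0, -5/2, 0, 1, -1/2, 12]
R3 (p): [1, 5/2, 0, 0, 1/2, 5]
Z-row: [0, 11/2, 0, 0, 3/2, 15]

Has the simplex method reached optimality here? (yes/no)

Every Z-row coefficient is ≥ 0, so the tableau is optimal.

yes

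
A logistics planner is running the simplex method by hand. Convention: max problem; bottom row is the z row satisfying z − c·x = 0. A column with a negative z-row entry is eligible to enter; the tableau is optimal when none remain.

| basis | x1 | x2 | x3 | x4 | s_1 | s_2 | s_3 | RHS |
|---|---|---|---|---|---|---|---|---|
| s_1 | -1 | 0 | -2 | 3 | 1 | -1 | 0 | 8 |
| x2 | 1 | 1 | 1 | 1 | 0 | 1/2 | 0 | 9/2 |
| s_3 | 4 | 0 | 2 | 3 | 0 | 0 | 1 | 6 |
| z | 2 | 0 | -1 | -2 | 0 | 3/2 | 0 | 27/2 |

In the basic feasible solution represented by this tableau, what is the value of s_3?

s_3 is basic (row 3); its value is the RHS of that row, 6.

6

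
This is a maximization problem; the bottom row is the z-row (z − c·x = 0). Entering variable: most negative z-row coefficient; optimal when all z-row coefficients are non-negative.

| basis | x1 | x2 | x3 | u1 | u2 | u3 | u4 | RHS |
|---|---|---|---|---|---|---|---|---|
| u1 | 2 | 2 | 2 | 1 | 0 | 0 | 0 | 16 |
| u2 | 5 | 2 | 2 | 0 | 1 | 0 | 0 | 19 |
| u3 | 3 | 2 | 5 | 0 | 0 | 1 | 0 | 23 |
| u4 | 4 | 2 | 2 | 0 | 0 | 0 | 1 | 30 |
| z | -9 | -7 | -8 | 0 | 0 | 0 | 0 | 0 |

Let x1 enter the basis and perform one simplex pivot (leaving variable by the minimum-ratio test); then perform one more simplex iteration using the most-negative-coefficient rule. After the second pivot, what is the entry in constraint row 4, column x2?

6/19

Ratio test on column x1 — row 1: 16/2 = 8; row 2: 19/5 = 19/5; row 3: 23/3 = 23/3; row 4: 30/4 = 15/2. Minimum is 19/5 at row 2 (u2 leaves); pivot element 5.
Divide row 2 by 5; eliminate column x1 from the other rows.
Second iteration: most negative z-row entry is -22/5 in column x3, so x3 enters.
Ratio test on column x3 — row 1: (42/5)/(6/5) = 7; row 2: (19/5)/(2/5) = 19/2; row 3: (58/5)/(19/5) = 58/19; row 4: (74/5)/(2/5) = 37. Minimum is 58/19 at row 3 (u3 leaves); pivot element 19/5.
Divide row 3 by 19/5; eliminate column x3 from the other rows.
After both pivots, the entry at constraint row 4, column x2 is 6/19.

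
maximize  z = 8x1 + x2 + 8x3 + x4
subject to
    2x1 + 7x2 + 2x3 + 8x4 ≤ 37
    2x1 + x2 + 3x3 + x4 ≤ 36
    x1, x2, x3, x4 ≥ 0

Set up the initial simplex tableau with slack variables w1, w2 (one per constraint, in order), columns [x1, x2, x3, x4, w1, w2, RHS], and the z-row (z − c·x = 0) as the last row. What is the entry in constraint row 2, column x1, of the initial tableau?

2

Constraint 2 has coefficient 2 on x1.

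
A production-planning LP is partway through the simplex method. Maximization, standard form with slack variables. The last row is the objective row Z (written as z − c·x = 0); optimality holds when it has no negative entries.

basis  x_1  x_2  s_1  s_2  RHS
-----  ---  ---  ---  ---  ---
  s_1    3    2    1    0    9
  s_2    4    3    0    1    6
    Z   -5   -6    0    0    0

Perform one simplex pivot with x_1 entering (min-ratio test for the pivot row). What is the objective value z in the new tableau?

15/2

Ratio test on column x_1 — row 1: 9/3 = 3; row 2: 6/4 = 3/2. Minimum is 3/2 at row 2 (s_2 leaves); pivot element 4.
Pivot on row 2; the Z-row RHS becomes 0 − (-5)·(3/2) = 15/2.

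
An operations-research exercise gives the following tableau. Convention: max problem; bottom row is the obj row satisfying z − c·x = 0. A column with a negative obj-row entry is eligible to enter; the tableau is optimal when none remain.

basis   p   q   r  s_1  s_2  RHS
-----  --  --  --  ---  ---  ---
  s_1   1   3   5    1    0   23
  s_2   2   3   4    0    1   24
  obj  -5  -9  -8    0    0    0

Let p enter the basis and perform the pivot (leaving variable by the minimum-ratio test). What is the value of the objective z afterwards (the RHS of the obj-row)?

60

Ratio test on column p — row 1: 23/1 = 23; row 2: 24/2 = 12. Minimum is 12 at row 2 (s_2 leaves); pivot element 2.
Pivot on row 2; the obj-row RHS becomes 0 − (-5)·12 = 60.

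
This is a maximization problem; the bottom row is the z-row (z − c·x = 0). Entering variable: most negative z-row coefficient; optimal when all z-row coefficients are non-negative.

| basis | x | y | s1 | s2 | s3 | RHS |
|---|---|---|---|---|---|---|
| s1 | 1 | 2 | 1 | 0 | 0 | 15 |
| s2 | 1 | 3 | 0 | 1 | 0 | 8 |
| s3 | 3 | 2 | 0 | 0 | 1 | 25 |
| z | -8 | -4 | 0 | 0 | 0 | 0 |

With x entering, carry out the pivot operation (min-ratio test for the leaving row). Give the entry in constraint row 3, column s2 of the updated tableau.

-3

Ratio test on column x — row 1: 15/1 = 15; row 2: 8/1 = 8; row 3: 25/3 = 25/3. Minimum is 8 at row 2 (s2 leaves); pivot element 1.
Divide row 2 by 1; eliminate column x from the other rows.
Row 3 update in column s2: 0 − 3·1 = -3.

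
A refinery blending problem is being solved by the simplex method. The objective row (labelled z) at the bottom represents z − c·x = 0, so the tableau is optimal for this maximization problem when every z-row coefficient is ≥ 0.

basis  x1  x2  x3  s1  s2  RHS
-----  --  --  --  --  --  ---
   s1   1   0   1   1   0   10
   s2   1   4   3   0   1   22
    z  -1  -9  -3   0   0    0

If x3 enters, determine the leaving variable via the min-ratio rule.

s2

Column x3 entries and ratios — s1: 10/1 = 10; s2: 22/3 = 22/3.
Smallest ratio is 22/3 in the row of s2, so s2 leaves.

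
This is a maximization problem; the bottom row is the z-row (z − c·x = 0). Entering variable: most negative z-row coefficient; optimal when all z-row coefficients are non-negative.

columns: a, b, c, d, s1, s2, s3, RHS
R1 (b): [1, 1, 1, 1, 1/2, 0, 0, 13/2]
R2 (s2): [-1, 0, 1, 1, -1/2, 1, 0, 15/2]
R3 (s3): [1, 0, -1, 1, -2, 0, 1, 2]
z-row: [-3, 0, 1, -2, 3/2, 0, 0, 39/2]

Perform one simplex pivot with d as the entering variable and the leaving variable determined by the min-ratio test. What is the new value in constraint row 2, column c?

Ratio test on column d — row 1: (13/2)/1 = 13/2; row 2: (15/2)/1 = 15/2; row 3: 2/1 = 2. Minimum is 2 at row 3 (s3 leaves); pivot element 1.
Divide row 3 by 1; eliminate column d from the other rows.
Row 2 update in column c: 1 − 1·(-1) = 2.

2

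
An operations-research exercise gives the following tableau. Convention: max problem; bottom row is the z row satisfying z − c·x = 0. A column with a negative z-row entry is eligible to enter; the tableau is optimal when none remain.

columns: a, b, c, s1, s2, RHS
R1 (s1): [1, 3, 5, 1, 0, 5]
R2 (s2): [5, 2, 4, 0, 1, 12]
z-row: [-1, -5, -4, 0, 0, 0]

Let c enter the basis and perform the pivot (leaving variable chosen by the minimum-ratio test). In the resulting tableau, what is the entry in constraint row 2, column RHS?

Ratio test on column c — row 1: 5/5 = 1; row 2: 12/4 = 3. Minimum is 1 at row 1 (s1 leaves); pivot element 5.
Divide row 1 by 5; eliminate column c from the other rows.
Row 2 update in column RHS: 12 − 4·1 = 8.

8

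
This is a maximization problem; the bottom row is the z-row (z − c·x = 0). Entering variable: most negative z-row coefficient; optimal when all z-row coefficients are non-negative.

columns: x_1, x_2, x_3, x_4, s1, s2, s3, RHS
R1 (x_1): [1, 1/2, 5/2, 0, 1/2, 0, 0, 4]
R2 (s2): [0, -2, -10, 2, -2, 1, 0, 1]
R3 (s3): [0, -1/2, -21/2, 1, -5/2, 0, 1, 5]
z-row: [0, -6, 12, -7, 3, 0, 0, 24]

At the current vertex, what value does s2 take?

1

s2 is basic (row 2); its value is the RHS of that row, 1.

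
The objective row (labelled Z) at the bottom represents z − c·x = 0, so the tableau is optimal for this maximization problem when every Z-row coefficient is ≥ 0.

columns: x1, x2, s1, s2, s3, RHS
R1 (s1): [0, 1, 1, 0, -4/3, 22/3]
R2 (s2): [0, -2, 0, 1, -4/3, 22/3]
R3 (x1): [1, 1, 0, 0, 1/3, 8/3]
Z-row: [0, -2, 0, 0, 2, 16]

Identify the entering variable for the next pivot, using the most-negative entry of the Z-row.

x2

Negative Z-row entries: x2: -2.
The most negative is -2 in column x2, so x2 enters.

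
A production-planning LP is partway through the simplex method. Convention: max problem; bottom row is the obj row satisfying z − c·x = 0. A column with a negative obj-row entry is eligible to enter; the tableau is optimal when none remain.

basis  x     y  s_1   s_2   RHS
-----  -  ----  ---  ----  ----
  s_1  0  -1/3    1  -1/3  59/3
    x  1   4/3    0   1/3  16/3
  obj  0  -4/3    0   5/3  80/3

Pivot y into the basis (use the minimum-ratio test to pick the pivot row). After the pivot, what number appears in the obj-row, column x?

1

Ratio test on column y — row 1: entry -1/3 ≤ 0; row 2: (16/3)/(4/3) = 4. Minimum is 4 at row 2 (x leaves); pivot element 4/3.
Divide row 2 by 4/3; eliminate column y from the other rows.
obj-row update in column x: 0 − (-4/3)·(3/4) = 1.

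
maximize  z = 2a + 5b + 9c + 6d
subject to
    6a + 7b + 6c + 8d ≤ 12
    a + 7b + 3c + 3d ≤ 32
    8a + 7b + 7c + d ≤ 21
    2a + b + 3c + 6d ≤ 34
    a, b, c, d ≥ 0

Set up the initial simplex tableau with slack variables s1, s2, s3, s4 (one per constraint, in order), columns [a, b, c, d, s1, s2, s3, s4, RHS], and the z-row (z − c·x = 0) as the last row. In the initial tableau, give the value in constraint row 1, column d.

Constraint 1 has coefficient 8 on d.

8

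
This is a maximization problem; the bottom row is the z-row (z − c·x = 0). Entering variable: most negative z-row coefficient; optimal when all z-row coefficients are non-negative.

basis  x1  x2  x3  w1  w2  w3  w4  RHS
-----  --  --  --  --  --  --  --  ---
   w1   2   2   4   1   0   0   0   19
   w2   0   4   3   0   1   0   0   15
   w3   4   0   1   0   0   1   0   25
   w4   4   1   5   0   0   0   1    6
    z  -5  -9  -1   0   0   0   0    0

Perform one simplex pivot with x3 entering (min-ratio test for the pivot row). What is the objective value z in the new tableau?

6/5

Ratio test on column x3 — row 1: 19/4 = 19/4; row 2: 15/3 = 5; row 3: 25/1 = 25; row 4: 6/5 = 6/5. Minimum is 6/5 at row 4 (w4 leaves); pivot element 5.
Pivot on row 4; the z-row RHS becomes 0 − (-1)·(6/5) = 6/5.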